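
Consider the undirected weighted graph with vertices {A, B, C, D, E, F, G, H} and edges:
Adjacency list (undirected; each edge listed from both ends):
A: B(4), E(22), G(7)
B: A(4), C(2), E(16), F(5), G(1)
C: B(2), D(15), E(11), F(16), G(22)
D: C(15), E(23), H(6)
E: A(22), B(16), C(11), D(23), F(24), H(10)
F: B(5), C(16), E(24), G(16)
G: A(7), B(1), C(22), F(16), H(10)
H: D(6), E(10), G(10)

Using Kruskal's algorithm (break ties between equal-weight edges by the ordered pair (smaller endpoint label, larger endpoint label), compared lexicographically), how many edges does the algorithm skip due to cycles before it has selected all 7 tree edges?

1

Kruskal's algorithm — process edges by increasing weight (ties by edge label):
B G (1): add — endpoints in different components.
B C (2): add — endpoints in different components.
A B (4): add — endpoints in different components.
B F (5): add — endpoints in different components.
D H (6): add — endpoints in different components.
A G (7): skip — A and G already connected.
E H (10): add — endpoints in different components.
G H (10): add — endpoints in different components.
Edges rejected before the tree was complete: 1.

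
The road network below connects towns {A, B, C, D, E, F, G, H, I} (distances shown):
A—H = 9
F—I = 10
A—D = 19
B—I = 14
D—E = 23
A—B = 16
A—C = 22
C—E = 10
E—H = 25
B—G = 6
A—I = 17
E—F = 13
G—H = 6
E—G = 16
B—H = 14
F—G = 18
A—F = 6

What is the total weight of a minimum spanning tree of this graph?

Kruskal: consider edges lightest-first.
A—F (6): add — endpoints in different components.
B—G (6): add — endpoints in different components.
G—H (6): add — endpoints in different components.
A—H (9): add — endpoints in different components.
C—E (10): add — endpoints in different components.
F—I (10): add — endpoints in different components.
E—F (13): add — endpoints in different components.
B—H (14): skip — B and H already connected.
B—I (14): skip — B and I already connected.
A—B (16): skip — A and B already connected.
E—G (16): skip — E and G already connected.
A—I (17): skip — A and I already connected.
F—G (18): skip — F and G already connected.
A—D (19): add — endpoints in different components.
MST edges: A—F, B—G, G—H, A—H, C—E, F—I, E—F, A—D; total weight 6+6+6+9+10+10+13+19 = 79.

79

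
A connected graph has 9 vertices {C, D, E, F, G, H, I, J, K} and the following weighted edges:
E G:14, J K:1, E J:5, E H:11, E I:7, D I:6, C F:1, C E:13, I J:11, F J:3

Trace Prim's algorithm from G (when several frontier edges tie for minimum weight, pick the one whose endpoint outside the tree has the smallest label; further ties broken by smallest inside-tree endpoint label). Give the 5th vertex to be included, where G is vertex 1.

F

Prim, starting at G.
Step 1: frontier [E G 14] → take E G (14); add E.
Step 2: frontier [E J 5, E I 7, E H 11, C E 13] → take E J (5); add J.
Step 3: frontier [E I 7, E H 11, C E 13, J K 1, F J 3, I J 11] → take J K (1); add K.
Step 4: frontier [E I 7, E H 11, C E 13, F J 3, I J 11] → take F J (3); add F.
Step 5: frontier [E I 7, E H 11, C E 13, C F 1, I J 11] → take C F (1); add C.
Step 6: frontier [E I 7, E H 11, I J 11] → take E I (7); add I.
Step 7: frontier [E H 11, D I 6] → take D I (6); add D.
Step 8: frontier [E H 11] → take E H (11); add H.
Vertex order: G, E, J, K, F, C, I, D, H. The 5th vertex is F.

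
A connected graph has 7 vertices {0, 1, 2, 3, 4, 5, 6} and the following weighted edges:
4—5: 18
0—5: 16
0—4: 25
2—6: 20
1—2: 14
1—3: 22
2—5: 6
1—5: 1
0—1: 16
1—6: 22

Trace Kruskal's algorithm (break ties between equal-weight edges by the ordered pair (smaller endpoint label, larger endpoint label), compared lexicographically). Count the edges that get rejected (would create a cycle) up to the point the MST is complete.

Sort edges by weight, then run Kruskal:
1—5 (1): add. Components now {0} {1,5} {2} {3} {4} {6}
2—5 (6): add. Components now {0} {1,2,5} {3} {4} {6}
1—2 (14): skip — 1 and 2 already connected.
0—1 (16): add. Components now {0,1,2,5} {3} {4} {6}
0—5 (16): skip — 0 and 5 already connected.
4—5 (18): add. Components now {0,1,2,4,5} {3} {6}
2—6 (20): add. Components now {0,1,2,4,5,6} {3}
1—3 (22): add. Components now {0,1,2,3,4,5,6}
Edges rejected before the tree was complete: 2.

2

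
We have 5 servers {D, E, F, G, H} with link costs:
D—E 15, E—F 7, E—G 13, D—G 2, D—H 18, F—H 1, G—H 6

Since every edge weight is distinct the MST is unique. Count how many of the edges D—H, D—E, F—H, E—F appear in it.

2

Sort edges by weight, then run Kruskal:
F—H (1): add — endpoints in different components.
D—G (2): add — endpoints in different components.
G—H (6): add — endpoints in different components.
E—F (7): add — endpoints in different components.
MST edge set: {F—H, D—G, G—H, E—F}.
Of the listed edges, {F—H, E—F} are in the MST → 2.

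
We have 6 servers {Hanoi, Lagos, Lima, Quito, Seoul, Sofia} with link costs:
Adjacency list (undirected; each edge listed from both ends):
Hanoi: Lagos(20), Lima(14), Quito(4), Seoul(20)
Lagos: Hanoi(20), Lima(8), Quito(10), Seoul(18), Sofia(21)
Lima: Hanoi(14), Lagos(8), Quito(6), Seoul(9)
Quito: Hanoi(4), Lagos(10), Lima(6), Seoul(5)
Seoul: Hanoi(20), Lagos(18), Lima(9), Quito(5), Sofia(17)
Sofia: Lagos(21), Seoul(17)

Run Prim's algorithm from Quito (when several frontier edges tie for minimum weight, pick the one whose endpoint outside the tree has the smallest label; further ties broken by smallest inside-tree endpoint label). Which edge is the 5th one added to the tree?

Seoul-Sofia

Grow the tree from Quito using Prim:
Step 1: frontier [Hanoi Quito 4, Quito Seoul 5, Lima Quito 6, Lagos Quito 10] → take Hanoi Quito (4); add Hanoi.
Step 2: frontier [Hanoi Lima 14, Hanoi Lagos 20, Hanoi Seoul 20, Quito Seoul 5, Lima Quito 6, Lagos Quito 10] → take Quito Seoul (5); add Seoul.
Step 3: frontier [Hanoi Lima 14, Hanoi Lagos 20, Lima Quito 6, Lagos Quito 10, Lima Seoul 9, Seoul Sofia 17, Lagos Seoul 18] → take Lima Quito (6); add Lima.
Step 4: frontier [Hanoi Lagos 20, Lagos Lima 8, Lagos Quito 10, Seoul Sofia 17, Lagos Seoul 18] → take Lagos Lima (8); add Lagos.
Step 5: frontier [Lagos Sofia 21, Seoul Sofia 17] → take Seoul Sofia (17); add Sofia.
The 5th edge added is Seoul Sofia.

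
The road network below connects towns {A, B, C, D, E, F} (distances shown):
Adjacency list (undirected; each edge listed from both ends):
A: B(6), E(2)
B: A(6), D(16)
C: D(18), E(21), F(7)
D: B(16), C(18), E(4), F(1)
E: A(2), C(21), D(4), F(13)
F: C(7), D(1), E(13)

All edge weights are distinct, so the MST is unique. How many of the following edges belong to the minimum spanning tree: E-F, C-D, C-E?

0

Kruskal's algorithm — process edges by increasing weight (ties by edge label):
D-F (1): add. Components now {A} {B} {C} {D,F} {E}
A-E (2): add. Components now {A,E} {B} {C} {D,F}
D-E (4): add. Components now {A,D,E,F} {B} {C}
A-B (6): add. Components now {A,B,D,E,F} {C}
C-F (7): add. Components now {A,B,C,D,E,F}
MST edge set: {D-F, A-E, D-E, A-B, C-F}.
Of the listed edges, {} are in the MST → 0.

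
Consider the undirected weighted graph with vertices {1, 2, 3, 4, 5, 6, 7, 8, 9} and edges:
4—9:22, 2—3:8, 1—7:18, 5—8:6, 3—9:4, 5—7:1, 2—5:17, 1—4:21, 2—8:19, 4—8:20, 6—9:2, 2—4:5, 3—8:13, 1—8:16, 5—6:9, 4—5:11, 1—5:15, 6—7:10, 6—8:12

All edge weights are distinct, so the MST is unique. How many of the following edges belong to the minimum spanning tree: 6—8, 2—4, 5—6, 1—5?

3

Kruskal: consider edges lightest-first.
5—7 (1): add — endpoints in different components.
6—9 (2): add — endpoints in different components.
3—9 (4): add — endpoints in different components.
2—4 (5): add — endpoints in different components.
5—8 (6): add — endpoints in different components.
2—3 (8): add — endpoints in different components.
5—6 (9): add — endpoints in different components.
6—7 (10): skip — 6 and 7 already connected.
4—5 (11): skip — 4 and 5 already connected.
6—8 (12): skip — 6 and 8 already connected.
3—8 (13): skip — 3 and 8 already connected.
1—5 (15): add — endpoints in different components.
MST edge set: {5—7, 6—9, 3—9, 2—4, 5—8, 2—3, 5—6, 1—5}.
Of the listed edges, {2—4, 5—6, 1—5} are in the MST → 3.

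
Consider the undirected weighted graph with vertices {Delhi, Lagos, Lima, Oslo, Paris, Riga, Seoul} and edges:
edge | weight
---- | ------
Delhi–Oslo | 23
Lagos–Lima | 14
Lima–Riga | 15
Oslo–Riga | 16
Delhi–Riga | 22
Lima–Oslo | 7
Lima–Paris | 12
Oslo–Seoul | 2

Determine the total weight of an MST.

72

Grow the tree from Seoul using Prim:
Step 1: frontier [Oslo–Seoul 2] → take Oslo–Seoul (2); add Oslo.
Step 2: frontier [Lima–Oslo 7, Oslo–Riga 16, Delhi–Oslo 23] → take Lima–Oslo (7); add Lima.
Step 3: frontier [Lima–Paris 12, Lagos–Lima 14, Lima–Riga 15, Oslo–Riga 16, Delhi–Oslo 23] → take Lima–Paris (12); add Paris.
Step 4: frontier [Lagos–Lima 14, Lima–Riga 15, Oslo–Riga 16, Delhi–Oslo 23] → take Lagos–Lima (14); add Lagos.
Step 5: frontier [Lima–Riga 15, Oslo–Riga 16, Delhi–Oslo 23] → take Lima–Riga (15); add Riga.
Step 6: frontier [Delhi–Oslo 23, Delhi–Riga 22] → take Delhi–Riga (22); add Delhi.
MST edges: Oslo–Seoul, Lima–Oslo, Lima–Paris, Lagos–Lima, Lima–Riga, Delhi–Riga; total weight 2+7+12+14+15+22 = 72.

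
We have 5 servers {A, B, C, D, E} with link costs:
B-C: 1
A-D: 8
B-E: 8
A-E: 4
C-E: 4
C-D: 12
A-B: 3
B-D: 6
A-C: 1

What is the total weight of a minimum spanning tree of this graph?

12

Grow the tree from D using Prim:
Step 1: frontier [B-D 6, A-D 8, C-D 12] → take B-D (6); add B.
Step 2: frontier [B-C 1, A-B 3, B-E 8, A-D 8, C-D 12] → take B-C (1); add C.
Step 3: frontier [A-B 3, B-E 8, A-C 1, C-E 4, A-D 8] → take A-C (1); add A.
Step 4: frontier [A-E 4, B-E 8, C-E 4] → take A-E (4); add E.
MST edges: B-D, B-C, A-C, A-E; total weight 6+1+1+4 = 12.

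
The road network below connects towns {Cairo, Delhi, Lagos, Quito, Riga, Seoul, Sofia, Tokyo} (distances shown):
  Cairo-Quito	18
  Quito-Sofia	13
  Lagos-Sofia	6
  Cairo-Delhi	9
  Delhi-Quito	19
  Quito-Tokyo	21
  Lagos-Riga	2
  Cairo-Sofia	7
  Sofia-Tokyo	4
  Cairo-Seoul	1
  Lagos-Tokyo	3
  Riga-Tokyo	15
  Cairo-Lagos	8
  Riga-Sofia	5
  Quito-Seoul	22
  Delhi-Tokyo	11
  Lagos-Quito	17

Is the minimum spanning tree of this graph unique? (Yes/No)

Kruskal: consider edges lightest-first.
Cairo-Seoul (1): add — endpoints in different components.
Lagos-Riga (2): add — endpoints in different components.
Lagos-Tokyo (3): add — endpoints in different components.
Sofia-Tokyo (4): add — endpoints in different components.
Riga-Sofia (5): skip — Riga and Sofia already connected.
Lagos-Sofia (6): skip — Lagos and Sofia already connected.
Cairo-Sofia (7): add — endpoints in different components.
Cairo-Lagos (8): skip — Lagos and Cairo already connected.
Cairo-Delhi (9): add — endpoints in different components.
Delhi-Tokyo (11): skip — Tokyo and Delhi already connected.
Quito-Sofia (13): add — endpoints in different components.
Every non-tree edge has weight strictly greater than the heaviest edge on the tree path between its endpoints, so the MST is unique.

Yes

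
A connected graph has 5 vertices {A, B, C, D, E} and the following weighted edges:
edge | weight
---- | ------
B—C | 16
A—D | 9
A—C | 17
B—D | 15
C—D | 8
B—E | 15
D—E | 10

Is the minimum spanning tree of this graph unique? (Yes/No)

Kruskal: consider edges lightest-first.
C—D (8): add — endpoints in different components.
A—D (9): add — endpoints in different components.
D—E (10): add — endpoints in different components.
B—D (15): add — endpoints in different components.
Non-tree edge B—E has weight 15, equal to the heaviest edge on its tree cycle — swapping gives another MST of the same weight. Not unique.

No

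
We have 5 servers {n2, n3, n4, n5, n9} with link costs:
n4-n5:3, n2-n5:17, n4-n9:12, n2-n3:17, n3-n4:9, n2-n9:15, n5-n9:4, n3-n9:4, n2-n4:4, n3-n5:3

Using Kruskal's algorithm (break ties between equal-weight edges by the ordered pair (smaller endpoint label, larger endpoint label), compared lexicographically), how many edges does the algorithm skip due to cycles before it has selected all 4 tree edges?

Sort edges by weight, then run Kruskal:
n3-n5 (3): add. Components now {n3,n5} {n2} {n9} {n4}
n4-n5 (3): add. Components now {n3,n4,n5} {n2} {n9}
n2-n4 (4): add. Components now {n2,n3,n4,n5} {n9}
n3-n9 (4): add. Components now {n2,n3,n4,n5,n9}
Edges rejected before the tree was complete: 0.

0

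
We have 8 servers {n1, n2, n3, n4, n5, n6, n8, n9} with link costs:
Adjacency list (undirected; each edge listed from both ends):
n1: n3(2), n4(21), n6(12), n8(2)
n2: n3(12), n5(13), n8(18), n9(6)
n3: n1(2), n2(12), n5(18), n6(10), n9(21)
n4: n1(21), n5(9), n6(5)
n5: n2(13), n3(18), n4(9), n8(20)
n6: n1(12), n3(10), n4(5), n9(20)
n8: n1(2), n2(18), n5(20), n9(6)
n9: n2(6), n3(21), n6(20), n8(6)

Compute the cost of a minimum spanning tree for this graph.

Prim's algorithm from n4:
Step 1: cheapest edge leaving the tree is n4-n6 (5); add n6.
Step 2: cheapest edge leaving the tree is n4-n5 (9); add n5.
Step 3: cheapest edge leaving the tree is n3-n6 (10); add n3.
Step 4: cheapest edge leaving the tree is n1-n3 (2); add n1.
Step 5: cheapest edge leaving the tree is n1-n8 (2); add n8.
Step 6: cheapest edge leaving the tree is n8-n9 (6); add n9.
Step 7: cheapest edge leaving the tree is n2-n9 (6); add n2.
MST edges: n4-n6, n4-n5, n3-n6, n1-n3, n1-n8, n8-n9, n2-n9; total weight 5+9+10+2+2+6+6 = 40.

40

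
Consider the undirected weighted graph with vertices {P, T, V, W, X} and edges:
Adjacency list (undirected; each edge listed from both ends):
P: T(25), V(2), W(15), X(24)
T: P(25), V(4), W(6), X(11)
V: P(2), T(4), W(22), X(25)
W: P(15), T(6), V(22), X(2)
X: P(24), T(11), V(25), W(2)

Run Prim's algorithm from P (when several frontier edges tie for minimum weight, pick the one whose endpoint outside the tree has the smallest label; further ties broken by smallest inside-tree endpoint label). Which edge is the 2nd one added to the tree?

T-V

Prim, starting at P.
Step 1: frontier [P-V 2, P-W 15, P-X 24, P-T 25] → take P-V (2); add V.
Step 2: frontier [P-W 15, P-X 24, P-T 25, T-V 4, V-W 22, V-X 25] → take T-V (4); add T.
Step 3: frontier [P-W 15, P-X 24, T-W 6, T-X 11, V-W 22, V-X 25] → take T-W (6); add W.
Step 4: frontier [P-X 24, T-X 11, V-X 25, W-X 2] → take W-X (2); add X.
The 2nd edge added is T-V.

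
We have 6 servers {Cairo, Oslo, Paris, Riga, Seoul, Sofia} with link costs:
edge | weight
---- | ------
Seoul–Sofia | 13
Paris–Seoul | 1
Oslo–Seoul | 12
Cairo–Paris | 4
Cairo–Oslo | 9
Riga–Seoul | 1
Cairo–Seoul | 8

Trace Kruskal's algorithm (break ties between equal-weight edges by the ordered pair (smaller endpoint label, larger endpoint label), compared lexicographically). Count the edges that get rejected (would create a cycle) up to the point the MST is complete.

2

Kruskal: consider edges lightest-first.
Paris–Seoul (1): add. Components now {Cairo} {Paris,Seoul} {Riga} {Oslo} {Sofia}
Riga–Seoul (1): add. Components now {Cairo} {Paris,Riga,Seoul} {Oslo} {Sofia}
Cairo–Paris (4): add. Components now {Cairo,Paris,Riga,Seoul} {Oslo} {Sofia}
Cairo–Seoul (8): skip — Cairo and Seoul already connected.
Cairo–Oslo (9): add. Components now {Cairo,Oslo,Paris,Riga,Seoul} {Sofia}
Oslo–Seoul (12): skip — Seoul and Oslo already connected.
Seoul–Sofia (13): add. Components now {Cairo,Oslo,Paris,Riga,Seoul,Sofia}
Edges rejected before the tree was complete: 2.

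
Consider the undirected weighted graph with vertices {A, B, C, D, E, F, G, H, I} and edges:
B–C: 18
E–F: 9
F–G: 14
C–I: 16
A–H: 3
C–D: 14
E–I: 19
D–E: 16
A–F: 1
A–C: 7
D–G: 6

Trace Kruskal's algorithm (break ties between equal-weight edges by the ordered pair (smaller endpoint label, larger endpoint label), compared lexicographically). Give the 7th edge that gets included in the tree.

C-I

Kruskal's algorithm — process edges by increasing weight (ties by edge label):
A–F (1): add — endpoints in different components.
A–H (3): add — endpoints in different components.
D–G (6): add — endpoints in different components.
A–C (7): add — endpoints in different components.
E–F (9): add — endpoints in different components.
C–D (14): add — endpoints in different components.
F–G (14): skip — F and G already connected.
C–I (16): add — endpoints in different components.
D–E (16): skip — D and E already connected.
B–C (18): add — endpoints in different components.
The 7th edge added is C–I.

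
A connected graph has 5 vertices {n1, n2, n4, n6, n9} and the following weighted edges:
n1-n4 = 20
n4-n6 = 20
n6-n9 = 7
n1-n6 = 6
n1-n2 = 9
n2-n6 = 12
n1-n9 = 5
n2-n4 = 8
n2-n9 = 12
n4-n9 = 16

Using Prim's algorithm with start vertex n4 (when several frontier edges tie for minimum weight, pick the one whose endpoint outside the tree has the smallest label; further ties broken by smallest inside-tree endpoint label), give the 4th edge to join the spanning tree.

n1-n6

Prim, starting at n4.
Step 1: cheapest edge leaving the tree is n2-n4 (8); add n2.
Step 2: cheapest edge leaving the tree is n1-n2 (9); add n1.
Step 3: cheapest edge leaving the tree is n1-n9 (5); add n9.
Step 4: cheapest edge leaving the tree is n1-n6 (6); add n6.
The 4th edge added is n1-n6.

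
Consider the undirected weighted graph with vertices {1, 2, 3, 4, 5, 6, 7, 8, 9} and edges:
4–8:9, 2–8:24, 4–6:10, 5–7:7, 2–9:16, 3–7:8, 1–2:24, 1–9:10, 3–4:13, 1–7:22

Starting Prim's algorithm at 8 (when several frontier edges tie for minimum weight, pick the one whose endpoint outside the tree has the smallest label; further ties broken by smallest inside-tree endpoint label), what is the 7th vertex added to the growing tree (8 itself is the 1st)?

Grow the tree from 8 using Prim:
Step 1: cheapest edge leaving the tree is 4–8 (9); add 4.
Step 2: cheapest edge leaving the tree is 4–6 (10); add 6.
Step 3: cheapest edge leaving the tree is 3–4 (13); add 3.
Step 4: cheapest edge leaving the tree is 3–7 (8); add 7.
Step 5: cheapest edge leaving the tree is 5–7 (7); add 5.
Step 6: cheapest edge leaving the tree is 1–7 (22); add 1.
Step 7: cheapest edge leaving the tree is 1–9 (10); add 9.
Step 8: cheapest edge leaving the tree is 2–9 (16); add 2.
Vertex order: 8, 4, 6, 3, 7, 5, 1, 9, 2. The 7th vertex is 1.

1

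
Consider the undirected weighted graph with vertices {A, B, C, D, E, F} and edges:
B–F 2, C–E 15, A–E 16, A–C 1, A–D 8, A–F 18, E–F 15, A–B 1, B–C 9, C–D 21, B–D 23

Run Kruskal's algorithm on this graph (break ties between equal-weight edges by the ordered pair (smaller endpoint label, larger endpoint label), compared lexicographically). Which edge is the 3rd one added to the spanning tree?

B-F

Kruskal's algorithm — process edges by increasing weight (ties by edge label):
A–B (1): add — endpoints in different components.
A–C (1): add — endpoints in different components.
B–F (2): add — endpoints in different components.
A–D (8): add — endpoints in different components.
B–C (9): skip — B and C already connected.
C–E (15): add — endpoints in different components.
The 3rd edge added is B–F.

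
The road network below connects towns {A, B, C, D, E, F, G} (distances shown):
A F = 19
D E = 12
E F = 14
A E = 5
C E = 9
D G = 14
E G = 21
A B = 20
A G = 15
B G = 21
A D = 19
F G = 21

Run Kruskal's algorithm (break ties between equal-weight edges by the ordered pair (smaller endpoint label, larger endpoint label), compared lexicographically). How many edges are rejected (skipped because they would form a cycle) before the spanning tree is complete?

Sort edges by weight, then run Kruskal:
A E (5): add — endpoints in different components.
C E (9): add — endpoints in different components.
D E (12): add — endpoints in different components.
D G (14): add — endpoints in different components.
E F (14): add — endpoints in different components.
A G (15): skip — A and G already connected.
A D (19): skip — A and D already connected.
A F (19): skip — A and F already connected.
A B (20): add — endpoints in different components.
Edges rejected before the tree was complete: 3.

3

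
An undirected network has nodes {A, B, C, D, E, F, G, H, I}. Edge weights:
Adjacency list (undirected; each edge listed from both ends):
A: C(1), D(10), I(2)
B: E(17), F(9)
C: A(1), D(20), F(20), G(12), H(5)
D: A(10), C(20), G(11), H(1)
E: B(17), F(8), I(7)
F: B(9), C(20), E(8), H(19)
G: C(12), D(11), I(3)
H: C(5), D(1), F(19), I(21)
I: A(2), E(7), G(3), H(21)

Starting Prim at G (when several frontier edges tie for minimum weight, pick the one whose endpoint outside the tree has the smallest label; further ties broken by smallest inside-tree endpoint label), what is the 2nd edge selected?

Prim's algorithm from G:
Step 1: cheapest edge leaving the tree is G I (3); add I.
Step 2: cheapest edge leaving the tree is A I (2); add A.
Step 3: cheapest edge leaving the tree is A C (1); add C.
Step 4: cheapest edge leaving the tree is C H (5); add H.
Step 5: cheapest edge leaving the tree is D H (1); add D.
Step 6: cheapest edge leaving the tree is E I (7); add E.
Step 7: cheapest edge leaving the tree is E F (8); add F.
Step 8: cheapest edge leaving the tree is B F (9); add B.
The 2nd edge added is A I.

A-I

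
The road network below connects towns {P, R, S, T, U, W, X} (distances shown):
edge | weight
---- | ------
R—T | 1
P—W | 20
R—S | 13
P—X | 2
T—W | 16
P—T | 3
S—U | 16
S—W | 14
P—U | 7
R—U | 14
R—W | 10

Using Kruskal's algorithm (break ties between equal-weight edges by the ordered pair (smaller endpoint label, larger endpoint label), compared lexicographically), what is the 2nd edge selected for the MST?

P-X

Kruskal: consider edges lightest-first.
R—T (1): add. Components now {S} {X} {W} {R,T} {P} {U}
P—X (2): add. Components now {S} {P,X} {W} {R,T} {U}
P—T (3): add. Components now {S} {P,R,T,X} {W} {U}
P—U (7): add. Components now {S} {P,R,T,U,X} {W}
R—W (10): add. Components now {S} {P,R,T,U,W,X}
R—S (13): add. Components now {P,R,S,T,U,W,X}
The 2nd edge added is P—X.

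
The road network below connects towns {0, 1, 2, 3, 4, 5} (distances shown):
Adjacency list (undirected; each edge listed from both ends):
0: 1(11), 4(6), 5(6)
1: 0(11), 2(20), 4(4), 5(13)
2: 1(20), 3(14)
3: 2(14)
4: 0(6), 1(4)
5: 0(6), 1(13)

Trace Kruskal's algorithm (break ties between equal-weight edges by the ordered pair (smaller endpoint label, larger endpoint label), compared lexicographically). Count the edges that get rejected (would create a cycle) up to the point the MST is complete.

Sort edges by weight, then run Kruskal:
1–4 (4): add — endpoints in different components.
0–4 (6): add — endpoints in different components.
0–5 (6): add — endpoints in different components.
0–1 (11): skip — 0 and 1 already connected.
1–5 (13): skip — 1 and 5 already connected.
2–3 (14): add — endpoints in different components.
1–2 (20): add — endpoints in different components.
Edges rejected before the tree was complete: 2.

2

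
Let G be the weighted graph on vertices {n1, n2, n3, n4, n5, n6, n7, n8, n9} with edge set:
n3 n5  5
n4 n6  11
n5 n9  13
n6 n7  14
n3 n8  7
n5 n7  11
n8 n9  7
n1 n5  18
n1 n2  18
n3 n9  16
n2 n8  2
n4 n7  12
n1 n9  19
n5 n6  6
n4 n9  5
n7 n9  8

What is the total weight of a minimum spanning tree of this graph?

58

Prim, starting at n4.
Step 1: cheapest edge leaving the tree is n4 n9 (5); add n9.
Step 2: cheapest edge leaving the tree is n8 n9 (7); add n8.
Step 3: cheapest edge leaving the tree is n2 n8 (2); add n2.
Step 4: cheapest edge leaving the tree is n3 n8 (7); add n3.
Step 5: cheapest edge leaving the tree is n3 n5 (5); add n5.
Step 6: cheapest edge leaving the tree is n5 n6 (6); add n6.
Step 7: cheapest edge leaving the tree is n7 n9 (8); add n7.
Step 8: cheapest edge leaving the tree is n1 n2 (18); add n1.
MST edges: n4 n9, n8 n9, n2 n8, n3 n8, n3 n5, n5 n6, n7 n9, n1 n2; total weight 5+7+2+7+5+6+8+18 = 58.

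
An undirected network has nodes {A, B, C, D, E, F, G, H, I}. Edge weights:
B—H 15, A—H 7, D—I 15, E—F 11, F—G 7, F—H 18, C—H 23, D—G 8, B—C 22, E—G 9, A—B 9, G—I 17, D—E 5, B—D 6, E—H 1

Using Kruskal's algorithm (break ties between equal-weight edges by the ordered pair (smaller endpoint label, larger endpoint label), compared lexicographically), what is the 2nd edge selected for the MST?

Kruskal's algorithm — process edges by increasing weight (ties by edge label):
E—H (1): add — endpoints in different components.
D—E (5): add — endpoints in different components.
B—D (6): add — endpoints in different components.
A—H (7): add — endpoints in different components.
F—G (7): add — endpoints in different components.
D—G (8): add — endpoints in different components.
A—B (9): skip — A and B already connected.
E—G (9): skip — E and G already connected.
E—F (11): skip — E and F already connected.
B—H (15): skip — B and H already connected.
D—I (15): add — endpoints in different components.
G—I (17): skip — G and I already connected.
F—H (18): skip — F and H already connected.
B—C (22): add — endpoints in different components.
The 2nd edge added is D—E.

D-E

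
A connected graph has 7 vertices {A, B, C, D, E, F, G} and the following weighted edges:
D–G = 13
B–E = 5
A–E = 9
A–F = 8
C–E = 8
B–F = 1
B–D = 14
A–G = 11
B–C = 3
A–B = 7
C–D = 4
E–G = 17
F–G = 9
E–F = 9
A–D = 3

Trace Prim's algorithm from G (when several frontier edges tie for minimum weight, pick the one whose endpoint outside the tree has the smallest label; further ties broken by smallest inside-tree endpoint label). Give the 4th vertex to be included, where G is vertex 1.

C

Grow the tree from G using Prim:
Step 1: cheapest edge leaving the tree is F–G (9); add F.
Step 2: cheapest edge leaving the tree is B–F (1); add B.
Step 3: cheapest edge leaving the tree is B–C (3); add C.
Step 4: cheapest edge leaving the tree is C–D (4); add D.
Step 5: cheapest edge leaving the tree is A–D (3); add A.
Step 6: cheapest edge leaving the tree is B–E (5); add E.
Vertex order: G, F, B, C, D, A, E. The 4th vertex is C.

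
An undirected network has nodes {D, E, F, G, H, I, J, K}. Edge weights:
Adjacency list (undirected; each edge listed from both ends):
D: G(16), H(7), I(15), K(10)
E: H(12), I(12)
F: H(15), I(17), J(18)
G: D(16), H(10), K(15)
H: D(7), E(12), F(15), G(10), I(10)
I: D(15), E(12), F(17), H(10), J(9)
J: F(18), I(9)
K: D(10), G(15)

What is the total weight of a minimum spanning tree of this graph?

73

Prim, starting at J.
Step 1: frontier [I–J 9, F–J 18] → take I–J (9); add I.
Step 2: frontier [H–I 10, E–I 12, D–I 15, F–I 17, F–J 18] → take H–I (10); add H.
Step 3: frontier [D–H 7, G–H 10, E–H 12, F–H 15, E–I 12, D–I 15, F–I 17, F–J 18] → take D–H (7); add D.
Step 4: frontier [D–K 10, D–G 16, G–H 10, E–H 12, F–H 15, E–I 12, F–I 17, F–J 18] → take G–H (10); add G.
Step 5: frontier [D–K 10, G–K 15, E–H 12, F–H 15, E–I 12, F–I 17, F–J 18] → take D–K (10); add K.
Step 6: frontier [E–H 12, F–H 15, E–I 12, F–I 17, F–J 18] → take E–H (12); add E.
Step 7: frontier [F–H 15, F–I 17, F–J 18] → take F–H (15); add F.
MST edges: I–J, H–I, D–H, G–H, D–K, E–H, F–H; total weight 9+10+7+10+10+12+15 = 73.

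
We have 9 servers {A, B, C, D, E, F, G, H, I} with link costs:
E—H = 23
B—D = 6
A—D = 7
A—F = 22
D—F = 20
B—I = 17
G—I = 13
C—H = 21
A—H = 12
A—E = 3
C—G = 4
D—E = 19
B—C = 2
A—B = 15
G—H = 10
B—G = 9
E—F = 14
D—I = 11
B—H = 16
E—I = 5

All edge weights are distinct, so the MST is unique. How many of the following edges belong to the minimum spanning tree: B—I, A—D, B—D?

2

Sort edges by weight, then run Kruskal:
B—C (2): add — endpoints in different components.
A—E (3): add — endpoints in different components.
C—G (4): add — endpoints in different components.
E—I (5): add — endpoints in different components.
B—D (6): add — endpoints in different components.
A—D (7): add — endpoints in different components.
B—G (9): skip — B and G already connected.
G—H (10): add — endpoints in different components.
D—I (11): skip — D and I already connected.
A—H (12): skip — A and H already connected.
G—I (13): skip — G and I already connected.
E—F (14): add — endpoints in different components.
MST edge set: {B—C, A—E, C—G, E—I, B—D, A—D, G—H, E—F}.
Of the listed edges, {A—D, B—D} are in the MST → 2.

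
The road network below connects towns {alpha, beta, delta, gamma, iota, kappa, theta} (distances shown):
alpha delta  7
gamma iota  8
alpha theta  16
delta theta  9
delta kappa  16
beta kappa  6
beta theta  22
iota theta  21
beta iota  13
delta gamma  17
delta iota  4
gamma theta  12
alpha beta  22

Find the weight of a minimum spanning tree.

Kruskal: consider edges lightest-first.
delta iota (4): add — endpoints in different components.
beta kappa (6): add — endpoints in different components.
alpha delta (7): add — endpoints in different components.
gamma iota (8): add — endpoints in different components.
delta theta (9): add — endpoints in different components.
gamma theta (12): skip — theta and gamma already connected.
beta iota (13): add — endpoints in different components.
MST edges: delta iota, beta kappa, alpha delta, gamma iota, delta theta, beta iota; total weight 4+6+7+8+9+13 = 47.

47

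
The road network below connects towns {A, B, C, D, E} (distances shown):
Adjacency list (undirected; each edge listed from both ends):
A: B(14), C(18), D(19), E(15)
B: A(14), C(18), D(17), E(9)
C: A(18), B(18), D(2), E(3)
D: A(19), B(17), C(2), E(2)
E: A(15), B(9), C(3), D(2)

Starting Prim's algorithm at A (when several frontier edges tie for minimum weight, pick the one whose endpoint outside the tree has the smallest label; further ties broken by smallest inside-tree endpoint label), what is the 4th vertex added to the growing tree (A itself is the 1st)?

Grow the tree from A using Prim:
Step 1: frontier [A B 14, A E 15, A C 18, A D 19] → take A B (14); add B.
Step 2: frontier [A E 15, A C 18, A D 19, B E 9, B D 17, B C 18] → take B E (9); add E.
Step 3: frontier [A C 18, A D 19, B D 17, B C 18, D E 2, C E 3] → take D E (2); add D.
Step 4: frontier [A C 18, B C 18, C D 2, C E 3] → take C D (2); add C.
Vertex order: A, B, E, D, C. The 4th vertex is D.

D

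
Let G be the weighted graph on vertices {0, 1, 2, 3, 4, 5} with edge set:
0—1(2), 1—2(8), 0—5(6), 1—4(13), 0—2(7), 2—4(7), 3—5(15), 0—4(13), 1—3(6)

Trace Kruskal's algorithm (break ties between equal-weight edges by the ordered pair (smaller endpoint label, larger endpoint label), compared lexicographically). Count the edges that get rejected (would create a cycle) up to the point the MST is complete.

Sort edges by weight, then run Kruskal:
0—1 (2): add — endpoints in different components.
0—5 (6): add — endpoints in different components.
1—3 (6): add — endpoints in different components.
0—2 (7): add — endpoints in different components.
2—4 (7): add — endpoints in different components.
Edges rejected before the tree was complete: 0.

0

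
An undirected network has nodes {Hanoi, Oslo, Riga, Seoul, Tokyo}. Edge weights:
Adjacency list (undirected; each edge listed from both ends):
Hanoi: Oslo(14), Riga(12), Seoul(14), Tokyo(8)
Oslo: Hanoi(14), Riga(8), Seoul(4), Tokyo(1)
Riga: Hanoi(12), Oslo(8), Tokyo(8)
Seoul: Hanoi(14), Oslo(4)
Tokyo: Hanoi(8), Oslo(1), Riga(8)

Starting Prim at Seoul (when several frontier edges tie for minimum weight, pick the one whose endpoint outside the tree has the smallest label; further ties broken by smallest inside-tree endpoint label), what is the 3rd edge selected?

Hanoi-Tokyo

Grow the tree from Seoul using Prim:
Step 1: cheapest edge leaving the tree is Oslo-Seoul (4); add Oslo.
Step 2: cheapest edge leaving the tree is Oslo-Tokyo (1); add Tokyo.
Step 3: cheapest edge leaving the tree is Hanoi-Tokyo (8); add Hanoi.
Step 4: cheapest edge leaving the tree is Oslo-Riga (8); add Riga.
The 3rd edge added is Hanoi-Tokyo.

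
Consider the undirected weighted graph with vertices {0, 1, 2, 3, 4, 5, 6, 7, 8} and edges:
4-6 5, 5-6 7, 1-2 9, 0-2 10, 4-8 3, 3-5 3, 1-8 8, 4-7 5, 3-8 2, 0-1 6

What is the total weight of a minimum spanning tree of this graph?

Prim's algorithm from 5:
Step 1: frontier [3-5 3, 5-6 7] → take 3-5 (3); add 3.
Step 2: frontier [3-8 2, 5-6 7] → take 3-8 (2); add 8.
Step 3: frontier [5-6 7, 4-8 3, 1-8 8] → take 4-8 (3); add 4.
Step 4: frontier [4-6 5, 4-7 5, 5-6 7, 1-8 8] → take 4-6 (5); add 6.
Step 5: frontier [4-7 5, 1-8 8] → take 4-7 (5); add 7.
Step 6: frontier [1-8 8] → take 1-8 (8); add 1.
Step 7: frontier [0-1 6, 1-2 9] → take 0-1 (6); add 0.
Step 8: frontier [0-2 10, 1-2 9] → take 1-2 (9); add 2.
MST edges: 3-5, 3-8, 4-8, 4-6, 4-7, 1-8, 0-1, 1-2; total weight 3+2+3+5+5+8+6+9 = 41.

41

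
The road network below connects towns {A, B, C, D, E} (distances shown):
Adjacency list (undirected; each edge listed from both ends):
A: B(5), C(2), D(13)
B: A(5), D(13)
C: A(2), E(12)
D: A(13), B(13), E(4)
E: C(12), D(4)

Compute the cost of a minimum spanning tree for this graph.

Kruskal: consider edges lightest-first.
A-C (2): add. Components now {A,C} {B} {D} {E}
D-E (4): add. Components now {A,C} {B} {D,E}
A-B (5): add. Components now {A,B,C} {D,E}
C-E (12): add. Components now {A,B,C,D,E}
MST edges: A-C, D-E, A-B, C-E; total weight 2+4+5+12 = 23.

23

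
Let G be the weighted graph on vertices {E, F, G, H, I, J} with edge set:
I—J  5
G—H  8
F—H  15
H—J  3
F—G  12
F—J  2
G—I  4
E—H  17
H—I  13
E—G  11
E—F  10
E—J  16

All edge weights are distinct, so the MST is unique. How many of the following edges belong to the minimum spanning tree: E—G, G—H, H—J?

1

Sort edges by weight, then run Kruskal:
F—J (2): add — endpoints in different components.
H—J (3): add — endpoints in different components.
G—I (4): add — endpoints in different components.
I—J (5): add — endpoints in different components.
G—H (8): skip — G and H already connected.
E—F (10): add — endpoints in different components.
MST edge set: {F—J, H—J, G—I, I—J, E—F}.
Of the listed edges, {H—J} are in the MST → 1.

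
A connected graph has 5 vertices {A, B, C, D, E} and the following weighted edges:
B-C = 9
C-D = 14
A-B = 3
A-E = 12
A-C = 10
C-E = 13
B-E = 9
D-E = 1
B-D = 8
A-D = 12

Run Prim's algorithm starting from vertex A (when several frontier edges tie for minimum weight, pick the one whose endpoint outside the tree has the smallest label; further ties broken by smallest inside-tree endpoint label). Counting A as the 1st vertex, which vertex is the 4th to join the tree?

Grow the tree from A using Prim:
Step 1: cheapest edge leaving the tree is A-B (3); add B.
Step 2: cheapest edge leaving the tree is B-D (8); add D.
Step 3: cheapest edge leaving the tree is D-E (1); add E.
Step 4: cheapest edge leaving the tree is B-C (9); add C.
Vertex order: A, B, D, E, C. The 4th vertex is E.

E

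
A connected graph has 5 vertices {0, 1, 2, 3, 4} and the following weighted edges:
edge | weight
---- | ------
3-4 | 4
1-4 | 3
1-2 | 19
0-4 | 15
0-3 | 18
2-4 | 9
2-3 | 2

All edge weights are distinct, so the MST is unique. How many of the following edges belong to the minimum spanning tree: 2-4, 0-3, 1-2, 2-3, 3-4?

2

Kruskal: consider edges lightest-first.
2-3 (2): add — endpoints in different components.
1-4 (3): add — endpoints in different components.
3-4 (4): add — endpoints in different components.
2-4 (9): skip — 2 and 4 already connected.
0-4 (15): add — endpoints in different components.
MST edge set: {2-3, 1-4, 3-4, 0-4}.
Of the listed edges, {2-3, 3-4} are in the MST → 2.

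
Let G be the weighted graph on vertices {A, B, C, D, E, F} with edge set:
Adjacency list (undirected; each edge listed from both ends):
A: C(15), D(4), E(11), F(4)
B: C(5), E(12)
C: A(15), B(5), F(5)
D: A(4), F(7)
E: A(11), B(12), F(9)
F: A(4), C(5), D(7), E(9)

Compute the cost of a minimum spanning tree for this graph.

Sort edges by weight, then run Kruskal:
A-D (4): add. Components now {A,D} {B} {C} {E} {F}
A-F (4): add. Components now {A,D,F} {B} {C} {E}
B-C (5): add. Components now {A,D,F} {B,C} {E}
C-F (5): add. Components now {A,B,C,D,F} {E}
D-F (7): skip — D and F already connected.
E-F (9): add. Components now {A,B,C,D,E,F}
MST edges: A-D, A-F, B-C, C-F, E-F; total weight 4+4+5+5+9 = 27.

27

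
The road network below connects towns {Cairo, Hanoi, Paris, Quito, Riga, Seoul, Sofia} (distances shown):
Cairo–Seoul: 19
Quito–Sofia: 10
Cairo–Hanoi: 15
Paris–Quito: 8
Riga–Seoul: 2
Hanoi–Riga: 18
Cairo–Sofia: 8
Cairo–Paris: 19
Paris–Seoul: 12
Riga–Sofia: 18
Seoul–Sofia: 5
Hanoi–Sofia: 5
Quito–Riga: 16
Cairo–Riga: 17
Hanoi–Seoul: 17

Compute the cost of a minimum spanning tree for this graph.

Sort edges by weight, then run Kruskal:
Riga–Seoul (2): add. Components now {Cairo} {Sofia} {Riga,Seoul} {Quito} {Hanoi} {Paris}
Hanoi–Sofia (5): add. Components now {Cairo} {Hanoi,Sofia} {Riga,Seoul} {Quito} {Paris}
Seoul–Sofia (5): add. Components now {Cairo} {Hanoi,Riga,Seoul,Sofia} {Quito} {Paris}
Cairo–Sofia (8): add. Components now {Cairo,Hanoi,Riga,Seoul,Sofia} {Quito} {Paris}
Paris–Quito (8): add. Components now {Cairo,Hanoi,Riga,Seoul,Sofia} {Paris,Quito}
Quito–Sofia (10): add. Components now {Cairo,Hanoi,Paris,Quito,Riga,Seoul,Sofia}
MST edges: Riga–Seoul, Hanoi–Sofia, Seoul–Sofia, Cairo–Sofia, Paris–Quito, Quito–Sofia; total weight 2+5+5+8+8+10 = 38.

38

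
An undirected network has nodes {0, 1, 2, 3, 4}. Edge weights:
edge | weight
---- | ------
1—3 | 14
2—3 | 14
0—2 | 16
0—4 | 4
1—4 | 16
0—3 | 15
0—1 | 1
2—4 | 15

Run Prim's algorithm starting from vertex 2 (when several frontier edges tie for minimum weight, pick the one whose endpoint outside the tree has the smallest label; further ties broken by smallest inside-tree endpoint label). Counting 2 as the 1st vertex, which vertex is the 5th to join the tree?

4

Prim's algorithm from 2:
Step 1: cheapest edge leaving the tree is 2—3 (14); add 3.
Step 2: cheapest edge leaving the tree is 1—3 (14); add 1.
Step 3: cheapest edge leaving the tree is 0—1 (1); add 0.
Step 4: cheapest edge leaving the tree is 0—4 (4); add 4.
Vertex order: 2, 3, 1, 0, 4. The 5th vertex is 4.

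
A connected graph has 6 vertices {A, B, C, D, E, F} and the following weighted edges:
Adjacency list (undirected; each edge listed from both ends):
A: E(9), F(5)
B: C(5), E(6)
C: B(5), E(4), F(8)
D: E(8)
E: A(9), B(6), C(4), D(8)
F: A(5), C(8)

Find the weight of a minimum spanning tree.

Kruskal: consider edges lightest-first.
C–E (4): add. Components now {A} {B} {C,E} {D} {F}
A–F (5): add. Components now {A,F} {B} {C,E} {D}
B–C (5): add. Components now {A,F} {B,C,E} {D}
B–E (6): skip — B and E already connected.
C–F (8): add. Components now {A,B,C,E,F} {D}
D–E (8): add. Components now {A,B,C,D,E,F}
MST edges: C–E, A–F, B–C, C–F, D–E; total weight 4+5+5+8+8 = 30.

30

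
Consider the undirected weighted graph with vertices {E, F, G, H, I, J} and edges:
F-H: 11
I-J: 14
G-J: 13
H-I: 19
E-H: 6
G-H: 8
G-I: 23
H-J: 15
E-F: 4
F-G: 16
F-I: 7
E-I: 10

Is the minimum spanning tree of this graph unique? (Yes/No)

Yes

Kruskal's algorithm — process edges by increasing weight (ties by edge label):
E-F (4): add — endpoints in different components.
E-H (6): add — endpoints in different components.
F-I (7): add — endpoints in different components.
G-H (8): add — endpoints in different components.
E-I (10): skip — E and I already connected.
F-H (11): skip — F and H already connected.
G-J (13): add — endpoints in different components.
Every non-tree edge has weight strictly greater than the heaviest edge on the tree path between its endpoints, so the MST is unique.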